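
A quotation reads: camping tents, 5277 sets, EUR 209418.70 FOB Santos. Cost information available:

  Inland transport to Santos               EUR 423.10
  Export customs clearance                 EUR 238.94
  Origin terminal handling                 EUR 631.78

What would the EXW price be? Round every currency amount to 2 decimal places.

EXW price: EUR 208124.88

From FOB to EXW, the seller no longer bears: inland to port, export clearance, origin terminal.
EXW price = 209418.70 − 423.10 − 238.94 − 631.78 = 208124.88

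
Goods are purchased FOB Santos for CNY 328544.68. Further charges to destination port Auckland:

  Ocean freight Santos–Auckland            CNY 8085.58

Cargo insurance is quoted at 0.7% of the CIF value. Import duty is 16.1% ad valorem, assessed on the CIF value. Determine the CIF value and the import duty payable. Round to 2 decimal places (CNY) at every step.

CIF value: CNY 339003.28; import duty: CNY 54579.53

Let C be the CIF value. C = FOB price + freight + 0.7% × C
C − 0.7% × C = 328544.68 + 8085.58
0.993 × C = 336630.26
C = 336630.26 / 0.993 = 339003.28
Insurance premium = 0.7% × 339003.28 = 2373.02
Import duty = 339003.28 × 16.1% = 54579.53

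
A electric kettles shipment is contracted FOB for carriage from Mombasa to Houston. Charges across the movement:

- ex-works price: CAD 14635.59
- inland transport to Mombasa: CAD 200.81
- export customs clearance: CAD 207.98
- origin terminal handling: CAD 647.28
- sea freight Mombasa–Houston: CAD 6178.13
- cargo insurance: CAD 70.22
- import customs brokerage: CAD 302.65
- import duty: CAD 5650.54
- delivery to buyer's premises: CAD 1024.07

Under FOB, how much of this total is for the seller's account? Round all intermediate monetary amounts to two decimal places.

FOB: the seller bears costs until goods are on board at the origin port; the buyer bears freight, insurance and all costs thereafter.
Seller's account: goods 14635.59 + inland to port 200.81 + export clearance 207.98 + origin terminal 647.28 = 15691.66
Buyer's account: freight 6178.13 + insurance 70.22 + brokerage 302.65 + duty 5650.54 + delivery 1024.07 = 13225.61

Seller's account: CAD 15691.66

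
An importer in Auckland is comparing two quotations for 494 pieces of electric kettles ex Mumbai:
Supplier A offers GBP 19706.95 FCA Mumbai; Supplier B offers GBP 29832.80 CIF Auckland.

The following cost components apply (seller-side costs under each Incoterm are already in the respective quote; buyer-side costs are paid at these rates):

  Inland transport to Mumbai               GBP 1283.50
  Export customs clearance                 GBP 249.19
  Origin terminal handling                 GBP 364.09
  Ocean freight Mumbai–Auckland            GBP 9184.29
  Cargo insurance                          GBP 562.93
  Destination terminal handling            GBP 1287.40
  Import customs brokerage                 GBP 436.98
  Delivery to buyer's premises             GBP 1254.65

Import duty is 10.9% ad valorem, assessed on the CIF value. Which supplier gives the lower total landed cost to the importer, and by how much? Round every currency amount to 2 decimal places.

Supplier A is cheaper by GBP 16.13

Supplier A (FCA):
CIF value = FCA price + origin terminal + freight + insurance = 19706.95 + 364.09 + 9184.29 + 562.93 = 29818.26
Import duty = 29818.26 × 10.9% = 3250.19
Buyer bears (A): 364.09 + 9184.29 + 562.93 + 1287.40 + 436.98 + 1254.65 = 13090.34
Landed cost (A) = invoice 19706.95 + 13090.34 + duty 3250.19 = 36047.48
Supplier B (CIF):
The CIF price already equals the CIF value: 29832.80
Import duty = 29832.80 × 10.9% = 3251.78
Buyer bears (B): 1287.40 + 436.98 + 1254.65 = 2979.03
Landed cost (B) = invoice 29832.80 + 2979.03 + duty 3251.78 = 36063.61
Difference = |36047.48 − 36063.61| = 16.13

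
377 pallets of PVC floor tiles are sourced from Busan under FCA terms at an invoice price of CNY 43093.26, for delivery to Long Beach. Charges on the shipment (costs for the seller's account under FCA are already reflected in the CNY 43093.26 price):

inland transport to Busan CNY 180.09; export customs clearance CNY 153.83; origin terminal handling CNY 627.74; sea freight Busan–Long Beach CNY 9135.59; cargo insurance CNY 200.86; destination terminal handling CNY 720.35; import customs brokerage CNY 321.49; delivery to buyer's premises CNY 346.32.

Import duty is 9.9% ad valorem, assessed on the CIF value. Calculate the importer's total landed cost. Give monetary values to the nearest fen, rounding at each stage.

FCA: the seller delivers export-cleared goods to the carrier; the buyer bears costs from that point.
Already in the invoice (seller's account under FCA): inland to port, export clearance — exclude.
CIF value = FCA price + origin terminal + freight + insurance = 43093.26 + 627.74 + 9135.59 + 200.86 = 53057.45
Import duty = 53057.45 × 9.9% = 5252.69
Buyer bears: origin terminal 627.74 + freight 9135.59 + insurance 200.86 + destination terminal 720.35 + brokerage 321.49 + delivery 346.32 + duty 5252.69 = 16605.04
Landed cost = invoice 43093.26 + 16605.04 = 59698.30

Total landed cost: CNY 59698.30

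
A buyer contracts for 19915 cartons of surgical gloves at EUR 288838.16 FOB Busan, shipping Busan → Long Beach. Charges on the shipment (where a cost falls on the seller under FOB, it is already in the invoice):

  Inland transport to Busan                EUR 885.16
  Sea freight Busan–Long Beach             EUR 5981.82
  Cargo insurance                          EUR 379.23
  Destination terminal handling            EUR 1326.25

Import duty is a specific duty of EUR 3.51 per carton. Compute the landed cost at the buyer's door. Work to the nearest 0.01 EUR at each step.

FOB: the seller bears costs until goods are on board at the origin port; the buyer bears freight, insurance and all costs thereafter.
Already in the invoice (seller's account under FOB): inland to port — exclude.
CIF value = FOB price + freight + insurance = 288838.16 + 5981.82 + 379.23 = 295199.21
Import duty = 19915 × 3.51 = 69901.65
Buyer bears: freight 5981.82 + insurance 379.23 + destination terminal 1326.25 + duty 69901.65 = 77588.95
Landed cost = invoice 288838.16 + 77588.95 = 366427.11

Total landed cost: EUR 366427.11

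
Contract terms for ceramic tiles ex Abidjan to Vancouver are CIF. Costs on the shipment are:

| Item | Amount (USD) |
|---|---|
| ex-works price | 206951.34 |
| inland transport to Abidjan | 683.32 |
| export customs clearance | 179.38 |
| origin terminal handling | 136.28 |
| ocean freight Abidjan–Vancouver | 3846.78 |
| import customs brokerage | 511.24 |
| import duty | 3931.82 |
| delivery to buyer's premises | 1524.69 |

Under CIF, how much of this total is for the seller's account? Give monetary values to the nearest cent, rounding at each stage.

CIF: the seller pays costs through ocean freight and marine insurance to the destination port.
Seller's account: goods 206951.34 + inland to port 683.32 + export clearance 179.38 + origin terminal 136.28 + freight 3846.78 = 211797.10
Buyer's account: brokerage 511.24 + duty 3931.82 + delivery 1524.69 = 5967.75

Seller's account: USD 211797.10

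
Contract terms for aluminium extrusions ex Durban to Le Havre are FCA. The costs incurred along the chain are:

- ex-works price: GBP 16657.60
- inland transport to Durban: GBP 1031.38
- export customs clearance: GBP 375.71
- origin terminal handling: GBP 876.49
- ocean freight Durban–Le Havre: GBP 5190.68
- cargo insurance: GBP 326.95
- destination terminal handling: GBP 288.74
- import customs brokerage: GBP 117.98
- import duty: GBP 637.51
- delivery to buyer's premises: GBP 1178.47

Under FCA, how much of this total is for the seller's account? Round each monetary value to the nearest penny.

Seller's account: GBP 18064.69

FCA: the seller delivers export-cleared goods to the carrier; the buyer bears costs from that point.
Seller's account: goods 16657.60 + inland to port 1031.38 + export clearance 375.71 = 18064.69
Buyer's account: origin terminal 876.49 + freight 5190.68 + insurance 326.95 + destination terminal 288.74 + brokerage 117.98 + duty 637.51 + delivery 1178.47 = 8616.82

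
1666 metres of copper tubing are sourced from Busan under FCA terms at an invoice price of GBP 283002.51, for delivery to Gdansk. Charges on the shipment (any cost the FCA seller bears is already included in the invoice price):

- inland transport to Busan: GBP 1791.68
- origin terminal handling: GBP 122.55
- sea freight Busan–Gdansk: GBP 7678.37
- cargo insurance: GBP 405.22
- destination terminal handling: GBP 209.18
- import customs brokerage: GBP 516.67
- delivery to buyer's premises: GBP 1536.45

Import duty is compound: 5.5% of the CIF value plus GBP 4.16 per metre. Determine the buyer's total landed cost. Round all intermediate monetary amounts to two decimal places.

FCA: the seller delivers export-cleared goods to the carrier; the buyer bears costs from that point.
Already in the invoice (seller's account under FCA): inland to port — exclude.
CIF value = FCA price + origin terminal + freight + insurance = 283002.51 + 122.55 + 7678.37 + 405.22 = 291208.65
Ad valorem component: 291208.65 × 5.5% = 16016.48
Specific component: 1666 × 4.16 = 6930.56
Import duty = 16016.48 + 6930.56 = 22947.04
Buyer bears: origin terminal 122.55 + freight 7678.37 + insurance 405.22 + destination terminal 209.18 + brokerage 516.67 + delivery 1536.45 + duty 22947.04 = 33415.48
Landed cost = invoice 283002.51 + 33415.48 = 316417.99

Total landed cost: GBP 316417.99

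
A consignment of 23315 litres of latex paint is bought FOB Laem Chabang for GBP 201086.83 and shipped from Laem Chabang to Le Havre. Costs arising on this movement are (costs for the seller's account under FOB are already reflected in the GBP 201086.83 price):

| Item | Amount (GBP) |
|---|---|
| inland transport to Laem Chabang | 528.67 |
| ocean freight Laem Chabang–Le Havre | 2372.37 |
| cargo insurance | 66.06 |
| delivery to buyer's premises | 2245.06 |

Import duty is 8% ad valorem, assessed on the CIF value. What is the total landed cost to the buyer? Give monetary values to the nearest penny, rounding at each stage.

FOB: the seller bears costs until goods are on board at the origin port; the buyer bears freight, insurance and all costs thereafter.
Already in the invoice (seller's account under FOB): inland to port — exclude.
CIF value = FOB price + freight + insurance = 201086.83 + 2372.37 + 66.06 = 203525.26
Import duty = 203525.26 × 8% = 16282.02
Buyer bears: freight 2372.37 + insurance 66.06 + delivery 2245.06 + duty 16282.02 = 20965.51
Landed cost = invoice 201086.83 + 20965.51 = 222052.34

Total landed cost: GBP 222052.34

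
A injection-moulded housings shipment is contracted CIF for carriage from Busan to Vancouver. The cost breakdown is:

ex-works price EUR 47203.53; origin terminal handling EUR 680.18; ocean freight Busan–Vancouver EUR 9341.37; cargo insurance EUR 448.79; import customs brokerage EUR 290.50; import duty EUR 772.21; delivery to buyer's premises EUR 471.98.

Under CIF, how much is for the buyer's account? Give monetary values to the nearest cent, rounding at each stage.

CIF: the seller pays costs through ocean freight and marine insurance to the destination port.
Seller's account: goods 47203.53 + origin terminal 680.18 + freight 9341.37 + insurance 448.79 = 57673.87
Buyer's account: brokerage 290.50 + duty 772.21 + delivery 471.98 = 1534.69

Buyer's account: EUR 1534.69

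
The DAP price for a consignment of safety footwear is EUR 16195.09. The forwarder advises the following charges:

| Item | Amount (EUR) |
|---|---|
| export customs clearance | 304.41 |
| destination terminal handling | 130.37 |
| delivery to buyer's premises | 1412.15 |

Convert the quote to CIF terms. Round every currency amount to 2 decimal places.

Not relevant to the conversion: export clearance — on the seller under both DAP and CIF; already in the DAP price and stays in the CIF price.
From DAP to CIF, the seller no longer bears: destination terminal, delivery.
CIF price = 16195.09 − 130.37 − 1412.15 = 14652.57

CIF price: EUR 14652.57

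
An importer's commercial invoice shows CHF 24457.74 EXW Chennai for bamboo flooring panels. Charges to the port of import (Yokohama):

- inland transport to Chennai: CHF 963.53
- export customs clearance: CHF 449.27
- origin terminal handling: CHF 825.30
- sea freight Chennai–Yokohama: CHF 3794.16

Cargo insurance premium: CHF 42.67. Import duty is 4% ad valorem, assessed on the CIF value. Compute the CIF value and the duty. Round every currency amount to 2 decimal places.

CIF = EXW price + pre-shipment costs + freight + insurance
CIF = 24457.74 + 963.53 + 449.27 + 825.30 + 3794.16 + 42.67 = 30532.67
Import duty = 30532.67 × 4% = 1221.31

CIF value: CHF 30532.67; import duty: CHF 1221.31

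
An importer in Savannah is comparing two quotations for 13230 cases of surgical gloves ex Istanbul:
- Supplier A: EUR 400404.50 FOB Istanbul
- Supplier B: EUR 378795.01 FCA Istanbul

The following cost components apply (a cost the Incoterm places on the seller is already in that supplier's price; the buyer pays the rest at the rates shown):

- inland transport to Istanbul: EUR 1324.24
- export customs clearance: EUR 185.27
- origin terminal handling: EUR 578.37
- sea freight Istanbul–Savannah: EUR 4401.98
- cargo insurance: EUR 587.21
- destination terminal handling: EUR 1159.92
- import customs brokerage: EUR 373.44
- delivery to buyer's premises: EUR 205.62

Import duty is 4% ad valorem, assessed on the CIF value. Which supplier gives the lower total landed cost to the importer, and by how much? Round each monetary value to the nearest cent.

Supplier B is cheaper by EUR 21872.37

Supplier A (FOB):
CIF value = FOB price + freight + insurance = 400404.50 + 4401.98 + 587.21 = 405393.69
Import duty = 405393.69 × 4% = 16215.75
Buyer bears (A): 4401.98 + 587.21 + 1159.92 + 373.44 + 205.62 = 6728.17
Landed cost (A) = invoice 400404.50 + 6728.17 + duty 16215.75 = 423348.42
Supplier B (FCA):
CIF value = FCA price + origin terminal + freight + insurance = 378795.01 + 578.37 + 4401.98 + 587.21 = 384362.57
Import duty = 384362.57 × 4% = 15374.50
Buyer bears (B): 578.37 + 4401.98 + 587.21 + 1159.92 + 373.44 + 205.62 = 7306.54
Landed cost (B) = invoice 378795.01 + 7306.54 + duty 15374.50 = 401476.05
Difference = |423348.42 − 401476.05| = 21872.37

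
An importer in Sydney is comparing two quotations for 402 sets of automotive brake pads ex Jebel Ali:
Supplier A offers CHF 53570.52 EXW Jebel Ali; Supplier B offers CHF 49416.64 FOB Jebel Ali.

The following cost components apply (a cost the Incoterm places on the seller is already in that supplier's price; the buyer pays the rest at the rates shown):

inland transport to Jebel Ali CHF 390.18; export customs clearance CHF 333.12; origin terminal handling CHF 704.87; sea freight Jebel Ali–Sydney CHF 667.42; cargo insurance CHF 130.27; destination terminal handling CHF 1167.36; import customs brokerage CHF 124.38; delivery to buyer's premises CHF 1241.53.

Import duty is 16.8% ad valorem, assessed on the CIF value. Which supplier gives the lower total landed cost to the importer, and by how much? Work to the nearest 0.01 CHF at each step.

Supplier B is cheaper by CHF 6519.83

Supplier A (EXW):
CIF value = EXW price + inland to port + export clearance + origin terminal + freight + insurance = 53570.52 + 390.18 + 333.12 + 704.87 + 667.42 + 130.27 = 55796.38
Import duty = 55796.38 × 16.8% = 9373.79
Buyer bears (A): 390.18 + 333.12 + 704.87 + 667.42 + 130.27 + 1167.36 + 124.38 + 1241.53 = 4759.13
Landed cost (A) = invoice 53570.52 + 4759.13 + duty 9373.79 = 67703.44
Supplier B (FOB):
CIF value = FOB price + freight + insurance = 49416.64 + 667.42 + 130.27 = 50214.33
Import duty = 50214.33 × 16.8% = 8436.01
Buyer bears (B): 667.42 + 130.27 + 1167.36 + 124.38 + 1241.53 = 3330.96
Landed cost (B) = invoice 49416.64 + 3330.96 + duty 8436.01 = 61183.61
Difference = |67703.44 − 61183.61| = 6519.83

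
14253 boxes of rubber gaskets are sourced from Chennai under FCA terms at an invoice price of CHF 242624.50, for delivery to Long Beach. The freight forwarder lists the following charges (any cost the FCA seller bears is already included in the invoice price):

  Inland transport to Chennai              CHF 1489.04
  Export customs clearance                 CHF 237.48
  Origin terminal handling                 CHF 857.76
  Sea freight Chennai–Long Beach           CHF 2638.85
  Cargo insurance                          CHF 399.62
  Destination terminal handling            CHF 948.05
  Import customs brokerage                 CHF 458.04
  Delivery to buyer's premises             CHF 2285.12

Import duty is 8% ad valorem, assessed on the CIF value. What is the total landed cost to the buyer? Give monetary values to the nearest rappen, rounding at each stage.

Total landed cost: CHF 269933.60

FCA: the seller delivers export-cleared goods to the carrier; the buyer bears costs from that point.
Already in the invoice (seller's account under FCA): inland to port, export clearance — exclude.
CIF value = FCA price + origin terminal + freight + insurance = 242624.50 + 857.76 + 2638.85 + 399.62 = 246520.73
Import duty = 246520.73 × 8% = 19721.66
Buyer bears: origin terminal 857.76 + freight 2638.85 + insurance 399.62 + destination terminal 948.05 + brokerage 458.04 + delivery 2285.12 + duty 19721.66 = 27309.10
Landed cost = invoice 242624.50 + 27309.10 = 269933.60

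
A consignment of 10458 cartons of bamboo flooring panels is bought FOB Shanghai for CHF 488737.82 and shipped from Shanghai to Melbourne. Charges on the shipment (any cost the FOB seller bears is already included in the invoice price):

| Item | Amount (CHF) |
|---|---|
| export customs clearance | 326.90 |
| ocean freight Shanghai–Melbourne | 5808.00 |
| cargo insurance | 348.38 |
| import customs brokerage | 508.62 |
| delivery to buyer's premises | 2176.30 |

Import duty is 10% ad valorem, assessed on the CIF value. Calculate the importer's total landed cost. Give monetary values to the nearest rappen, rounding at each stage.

Total landed cost: CHF 547068.54

FOB: the seller bears costs until goods are on board at the origin port; the buyer bears freight, insurance and all costs thereafter.
Already in the invoice (seller's account under FOB): export clearance — exclude.
CIF value = FOB price + freight + insurance = 488737.82 + 5808.00 + 348.38 = 494894.20
Import duty = 494894.20 × 10% = 49489.42
Buyer bears: freight 5808.00 + insurance 348.38 + brokerage 508.62 + delivery 2176.30 + duty 49489.42 = 58330.72
Landed cost = invoice 488737.82 + 58330.72 = 547068.54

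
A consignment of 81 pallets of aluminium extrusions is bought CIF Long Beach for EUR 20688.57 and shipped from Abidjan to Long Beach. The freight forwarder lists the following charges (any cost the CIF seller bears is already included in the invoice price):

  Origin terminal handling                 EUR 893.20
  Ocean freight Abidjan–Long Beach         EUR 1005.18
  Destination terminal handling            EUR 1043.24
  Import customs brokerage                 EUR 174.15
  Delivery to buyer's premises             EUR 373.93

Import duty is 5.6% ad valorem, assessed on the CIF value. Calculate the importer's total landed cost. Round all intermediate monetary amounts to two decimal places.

CIF: the seller pays costs through ocean freight and marine insurance to the destination port.
Already in the invoice (seller's account under CIF): origin terminal, freight — exclude.
The CIF price already equals the CIF value: 20688.57
Import duty = 20688.57 × 5.6% = 1158.56
Buyer bears: destination terminal 1043.24 + brokerage 174.15 + delivery 373.93 + duty 1158.56 = 2749.88
Landed cost = invoice 20688.57 + 2749.88 = 23438.45

Total landed cost: EUR 23438.45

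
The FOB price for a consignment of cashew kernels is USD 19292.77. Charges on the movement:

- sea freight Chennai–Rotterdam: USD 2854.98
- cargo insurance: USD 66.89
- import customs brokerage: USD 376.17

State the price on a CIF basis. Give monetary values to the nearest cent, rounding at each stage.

Not relevant to the conversion: brokerage — on the buyer under both terms; not part of either seller's price.
From FOB to CIF, the seller additionally bears: freight, insurance.
CIF price = 19292.77 + 2854.98 + 66.89 = 22214.64

CIF price: USD 22214.64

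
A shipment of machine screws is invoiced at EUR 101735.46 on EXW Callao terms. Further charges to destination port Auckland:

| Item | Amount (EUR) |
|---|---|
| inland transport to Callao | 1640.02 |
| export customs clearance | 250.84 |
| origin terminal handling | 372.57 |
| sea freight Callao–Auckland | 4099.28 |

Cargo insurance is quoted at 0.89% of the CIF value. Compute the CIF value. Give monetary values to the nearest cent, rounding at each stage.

CIF value: EUR 109068.88

Let C be the CIF value. C = EXW price + pre-shipment costs + freight + 0.89% × C
C − 0.89% × C = 101735.46 + 1640.02 + 250.84 + 372.57 + 4099.28
0.9911 × C = 108098.17
C = 108098.17 / 0.9911 = 109068.88
Insurance premium = 0.89% × 109068.88 = 970.71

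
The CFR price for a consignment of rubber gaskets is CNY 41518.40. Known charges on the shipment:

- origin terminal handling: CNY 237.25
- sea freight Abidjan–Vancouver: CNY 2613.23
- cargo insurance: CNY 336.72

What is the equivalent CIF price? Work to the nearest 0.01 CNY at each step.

CIF price: CNY 41855.12

Not relevant to the conversion: origin terminal, freight — on the seller under both CFR and CIF; already in the CFR price and stays in the CIF price.
From CFR to CIF, the seller additionally bears: insurance.
CIF price = 41518.40 + 336.72 = 41855.12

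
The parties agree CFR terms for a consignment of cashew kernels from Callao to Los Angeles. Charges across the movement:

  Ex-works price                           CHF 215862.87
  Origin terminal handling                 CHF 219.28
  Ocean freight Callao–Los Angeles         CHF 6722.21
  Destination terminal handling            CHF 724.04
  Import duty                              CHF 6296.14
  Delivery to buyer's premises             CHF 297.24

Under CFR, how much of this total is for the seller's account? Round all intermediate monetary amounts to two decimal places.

Seller's account: CHF 222804.36

CFR: the seller pays costs through ocean freight to the destination port, but not insurance.
Seller's account: goods 215862.87 + origin terminal 219.28 + freight 6722.21 = 222804.36
Buyer's account: destination terminal 724.04 + duty 6296.14 + delivery 297.24 = 7317.42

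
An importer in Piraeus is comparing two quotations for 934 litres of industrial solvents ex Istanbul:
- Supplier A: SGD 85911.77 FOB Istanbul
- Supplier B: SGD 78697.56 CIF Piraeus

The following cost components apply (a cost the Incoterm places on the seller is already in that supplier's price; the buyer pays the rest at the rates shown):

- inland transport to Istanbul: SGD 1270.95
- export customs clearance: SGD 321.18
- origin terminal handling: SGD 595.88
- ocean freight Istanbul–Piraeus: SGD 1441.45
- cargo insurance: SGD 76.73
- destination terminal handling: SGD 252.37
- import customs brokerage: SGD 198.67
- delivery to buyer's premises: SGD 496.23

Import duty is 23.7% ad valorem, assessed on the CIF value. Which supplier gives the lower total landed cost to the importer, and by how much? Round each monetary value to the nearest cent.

Supplier B is cheaper by SGD 10801.97

Supplier A (FOB):
CIF value = FOB price + freight + insurance = 85911.77 + 1441.45 + 76.73 = 87429.95
Import duty = 87429.95 × 23.7% = 20720.90
Buyer bears (A): 1441.45 + 76.73 + 252.37 + 198.67 + 496.23 = 2465.45
Landed cost (A) = invoice 85911.77 + 2465.45 + duty 20720.90 = 109098.12
Supplier B (CIF):
The CIF price already equals the CIF value: 78697.56
Import duty = 78697.56 × 23.7% = 18651.32
Buyer bears (B): 252.37 + 198.67 + 496.23 = 947.27
Landed cost (B) = invoice 78697.56 + 947.27 + duty 18651.32 = 98296.15
Difference = |109098.12 − 98296.15| = 10801.97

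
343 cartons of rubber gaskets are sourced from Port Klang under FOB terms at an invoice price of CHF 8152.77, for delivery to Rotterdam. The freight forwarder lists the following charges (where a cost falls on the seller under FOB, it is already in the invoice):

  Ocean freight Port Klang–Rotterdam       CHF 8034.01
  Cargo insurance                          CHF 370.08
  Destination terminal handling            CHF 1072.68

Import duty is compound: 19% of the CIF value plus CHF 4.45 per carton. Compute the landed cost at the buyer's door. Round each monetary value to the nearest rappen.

Total landed cost: CHF 22301.69

FOB: the seller bears costs until goods are on board at the origin port; the buyer bears freight, insurance and all costs thereafter.
CIF value = FOB price + freight + insurance = 8152.77 + 8034.01 + 370.08 = 16556.86
Ad valorem component: 16556.86 × 19% = 3145.80
Specific component: 343 × 4.45 = 1526.35
Import duty = 3145.80 + 1526.35 = 4672.15
Buyer bears: freight 8034.01 + insurance 370.08 + destination terminal 1072.68 + duty 4672.15 = 14148.92
Landed cost = invoice 8152.77 + 14148.92 = 22301.69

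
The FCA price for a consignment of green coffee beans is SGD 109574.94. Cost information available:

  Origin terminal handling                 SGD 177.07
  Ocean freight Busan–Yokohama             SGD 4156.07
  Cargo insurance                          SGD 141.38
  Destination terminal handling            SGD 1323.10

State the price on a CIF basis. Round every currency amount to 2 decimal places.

Not relevant to the conversion: destination terminal — on the buyer under both terms; not part of either seller's price.
From FCA to CIF, the seller additionally bears: origin terminal, freight, insurance.
CIF price = 109574.94 + 177.07 + 4156.07 + 141.38 = 114049.46

CIF price: SGD 114049.46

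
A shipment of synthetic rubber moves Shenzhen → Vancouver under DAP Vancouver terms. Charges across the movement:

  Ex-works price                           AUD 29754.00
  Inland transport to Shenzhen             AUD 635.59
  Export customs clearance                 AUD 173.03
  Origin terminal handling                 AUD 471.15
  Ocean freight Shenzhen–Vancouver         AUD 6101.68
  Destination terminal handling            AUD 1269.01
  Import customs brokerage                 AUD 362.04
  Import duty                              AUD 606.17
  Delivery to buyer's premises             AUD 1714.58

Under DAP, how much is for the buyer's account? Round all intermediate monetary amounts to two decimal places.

Buyer's account: AUD 968.21

DAP: the seller bears all costs to the named destination except import duty and clearance.
Seller's account: goods 29754.00 + inland to port 635.59 + export clearance 173.03 + origin terminal 471.15 + freight 6101.68 + destination terminal 1269.01 + delivery 1714.58 = 40119.04
Buyer's account: brokerage 362.04 + duty 606.17 = 968.21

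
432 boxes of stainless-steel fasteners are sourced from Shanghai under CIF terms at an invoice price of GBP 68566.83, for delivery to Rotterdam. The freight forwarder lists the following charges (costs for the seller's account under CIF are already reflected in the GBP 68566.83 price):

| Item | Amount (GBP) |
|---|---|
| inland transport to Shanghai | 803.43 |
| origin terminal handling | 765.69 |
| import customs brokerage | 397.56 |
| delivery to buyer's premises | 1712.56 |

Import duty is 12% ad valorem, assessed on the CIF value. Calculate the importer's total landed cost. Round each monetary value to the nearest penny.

CIF: the seller pays costs through ocean freight and marine insurance to the destination port.
Already in the invoice (seller's account under CIF): inland to port, origin terminal — exclude.
The CIF price already equals the CIF value: 68566.83
Import duty = 68566.83 × 12% = 8228.02
Buyer bears: brokerage 397.56 + delivery 1712.56 + duty 8228.02 = 10338.14
Landed cost = invoice 68566.83 + 10338.14 = 78904.97

Total landed cost: GBP 78904.97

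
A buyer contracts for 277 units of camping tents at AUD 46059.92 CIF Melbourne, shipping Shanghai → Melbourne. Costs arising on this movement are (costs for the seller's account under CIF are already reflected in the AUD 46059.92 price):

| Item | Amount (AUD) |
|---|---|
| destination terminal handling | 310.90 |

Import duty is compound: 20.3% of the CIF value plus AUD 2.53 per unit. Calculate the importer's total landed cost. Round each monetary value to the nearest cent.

Total landed cost: AUD 56421.79

CIF: the seller pays costs through ocean freight and marine insurance to the destination port.
The CIF price already equals the CIF value: 46059.92
Ad valorem component: 46059.92 × 20.3% = 9350.16
Specific component: 277 × 2.53 = 700.81
Import duty = 9350.16 + 700.81 = 10050.97
Buyer bears: destination terminal 310.90 + duty 10050.97 = 10361.87
Landed cost = invoice 46059.92 + 10361.87 = 56421.79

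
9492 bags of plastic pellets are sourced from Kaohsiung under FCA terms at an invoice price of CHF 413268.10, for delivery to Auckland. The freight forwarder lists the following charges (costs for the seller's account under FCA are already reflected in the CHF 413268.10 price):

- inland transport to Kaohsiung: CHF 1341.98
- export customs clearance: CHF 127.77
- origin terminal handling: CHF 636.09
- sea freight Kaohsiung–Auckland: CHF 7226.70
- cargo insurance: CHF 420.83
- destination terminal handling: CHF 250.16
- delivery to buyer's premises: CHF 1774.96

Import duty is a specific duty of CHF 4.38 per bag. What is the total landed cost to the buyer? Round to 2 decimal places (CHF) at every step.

FCA: the seller delivers export-cleared goods to the carrier; the buyer bears costs from that point.
Already in the invoice (seller's account under FCA): inland to port, export clearance — exclude.
CIF value = FCA price + origin terminal + freight + insurance = 413268.10 + 636.09 + 7226.70 + 420.83 = 421551.72
Import duty = 9492 × 4.38 = 41574.96
Buyer bears: origin terminal 636.09 + freight 7226.70 + insurance 420.83 + destination terminal 250.16 + delivery 1774.96 + duty 41574.96 = 51883.70
Landed cost = invoice 413268.10 + 51883.70 = 465151.80

Total landed cost: CHF 465151.80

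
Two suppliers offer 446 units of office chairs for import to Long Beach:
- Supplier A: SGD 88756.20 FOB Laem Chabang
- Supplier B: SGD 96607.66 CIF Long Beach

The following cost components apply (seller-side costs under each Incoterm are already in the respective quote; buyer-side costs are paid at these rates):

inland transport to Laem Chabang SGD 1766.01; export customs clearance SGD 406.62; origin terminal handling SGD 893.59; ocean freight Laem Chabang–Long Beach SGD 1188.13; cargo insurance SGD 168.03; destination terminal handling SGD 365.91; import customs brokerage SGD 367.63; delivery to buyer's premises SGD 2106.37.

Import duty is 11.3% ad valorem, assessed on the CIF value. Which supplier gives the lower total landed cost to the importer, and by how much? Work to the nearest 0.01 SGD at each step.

Supplier A is cheaper by SGD 7229.27

Supplier A (FOB):
CIF value = FOB price + freight + insurance = 88756.20 + 1188.13 + 168.03 = 90112.36
Import duty = 90112.36 × 11.3% = 10182.70
Buyer bears (A): 1188.13 + 168.03 + 365.91 + 367.63 + 2106.37 = 4196.07
Landed cost (A) = invoice 88756.20 + 4196.07 + duty 10182.70 = 103134.97
Supplier B (CIF):
The CIF price already equals the CIF value: 96607.66
Import duty = 96607.66 × 11.3% = 10916.67
Buyer bears (B): 365.91 + 367.63 + 2106.37 = 2839.91
Landed cost (B) = invoice 96607.66 + 2839.91 + duty 10916.67 = 110364.24
Difference = |103134.97 − 110364.24| = 7229.27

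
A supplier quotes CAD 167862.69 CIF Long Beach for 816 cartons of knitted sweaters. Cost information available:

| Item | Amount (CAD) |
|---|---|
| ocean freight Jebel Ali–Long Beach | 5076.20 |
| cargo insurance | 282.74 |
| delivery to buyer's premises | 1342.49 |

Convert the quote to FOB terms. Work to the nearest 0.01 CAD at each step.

FOB price: CAD 162503.75

Not relevant to the conversion: delivery — on the buyer under both terms; not part of either seller's price.
From CIF to FOB, the seller no longer bears: freight, insurance.
FOB price = 167862.69 − 5076.20 − 282.74 = 162503.75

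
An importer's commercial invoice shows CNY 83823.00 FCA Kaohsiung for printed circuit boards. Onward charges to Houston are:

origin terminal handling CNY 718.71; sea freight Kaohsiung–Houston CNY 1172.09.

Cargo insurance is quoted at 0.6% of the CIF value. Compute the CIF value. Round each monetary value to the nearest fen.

CIF value: CNY 86231.19

Let C be the CIF value. C = FCA price + pre-shipment costs + freight + 0.6% × C
C − 0.6% × C = 83823.00 + 718.71 + 1172.09
0.994 × C = 85713.80
C = 85713.80 / 0.994 = 86231.19
Insurance premium = 0.6% × 86231.19 = 517.39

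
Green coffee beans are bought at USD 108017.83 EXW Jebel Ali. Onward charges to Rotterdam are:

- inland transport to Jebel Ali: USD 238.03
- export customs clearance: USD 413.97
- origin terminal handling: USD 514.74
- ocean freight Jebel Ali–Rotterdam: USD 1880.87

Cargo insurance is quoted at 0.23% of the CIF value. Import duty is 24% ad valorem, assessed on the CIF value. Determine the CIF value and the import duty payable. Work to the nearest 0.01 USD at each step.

CIF value: USD 111321.48; import duty: USD 26717.16

Let C be the CIF value. C = EXW price + pre-shipment costs + freight + 0.23% × C
C − 0.23% × C = 108017.83 + 238.03 + 413.97 + 514.74 + 1880.87
0.9977 × C = 111065.44
C = 111065.44 / 0.9977 = 111321.48
Insurance premium = 0.23% × 111321.48 = 256.04
Import duty = 111321.48 × 24% = 26717.16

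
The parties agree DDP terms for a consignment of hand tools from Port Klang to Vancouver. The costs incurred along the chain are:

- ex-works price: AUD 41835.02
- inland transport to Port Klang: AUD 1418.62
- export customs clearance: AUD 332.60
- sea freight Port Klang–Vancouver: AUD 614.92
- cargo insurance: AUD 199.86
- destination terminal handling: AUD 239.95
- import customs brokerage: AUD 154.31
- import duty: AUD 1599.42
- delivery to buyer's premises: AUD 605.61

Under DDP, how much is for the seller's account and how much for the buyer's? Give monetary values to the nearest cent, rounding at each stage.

Seller: AUD 47000.31; buyer: AUD 0.00

DDP: the seller bears all costs including import duty.
Seller's account: goods 41835.02 + inland to port 1418.62 + export clearance 332.60 + freight 614.92 + insurance 199.86 + destination terminal 239.95 + brokerage 154.31 + duty 1599.42 + delivery 605.61 = 47000.31
Buyer's account: 0.00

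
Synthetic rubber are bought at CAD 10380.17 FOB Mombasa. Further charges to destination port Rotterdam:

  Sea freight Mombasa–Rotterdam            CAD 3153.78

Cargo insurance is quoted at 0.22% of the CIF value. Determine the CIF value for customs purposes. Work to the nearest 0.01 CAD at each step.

Let C be the CIF value. C = FOB price + freight + 0.22% × C
C − 0.22% × C = 10380.17 + 3153.78
0.9978 × C = 13533.95
C = 13533.95 / 0.9978 = 13563.79
Insurance premium = 0.22% × 13563.79 = 29.84

CIF value: CAD 13563.79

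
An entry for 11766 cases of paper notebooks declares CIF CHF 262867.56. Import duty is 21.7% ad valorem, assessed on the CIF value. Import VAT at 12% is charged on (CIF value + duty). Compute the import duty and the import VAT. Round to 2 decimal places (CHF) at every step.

Import duty = 262867.56 × 21.7% = 57042.26
VAT base = CIF + duty = 262867.56 + 57042.26 = 319909.82
Import VAT = 319909.82 × 12% = 38389.18

Import duty: CHF 57042.26; import VAT: CHF 38389.18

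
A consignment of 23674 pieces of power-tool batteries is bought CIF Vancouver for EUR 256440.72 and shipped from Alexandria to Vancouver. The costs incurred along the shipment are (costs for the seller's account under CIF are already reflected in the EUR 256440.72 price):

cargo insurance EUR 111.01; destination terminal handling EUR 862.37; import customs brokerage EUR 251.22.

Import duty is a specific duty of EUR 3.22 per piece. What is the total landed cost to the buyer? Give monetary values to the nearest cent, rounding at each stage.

Total landed cost: EUR 333784.59

CIF: the seller pays costs through ocean freight and marine insurance to the destination port.
Already in the invoice (seller's account under CIF): insurance — exclude.
The CIF price already equals the CIF value: 256440.72
Import duty = 23674 × 3.22 = 76230.28
Buyer bears: destination terminal 862.37 + brokerage 251.22 + duty 76230.28 = 77343.87
Landed cost = invoice 256440.72 + 77343.87 = 333784.59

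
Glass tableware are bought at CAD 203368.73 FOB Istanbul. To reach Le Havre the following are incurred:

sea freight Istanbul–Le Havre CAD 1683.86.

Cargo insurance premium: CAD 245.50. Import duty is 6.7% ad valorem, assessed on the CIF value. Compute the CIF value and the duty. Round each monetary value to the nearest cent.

CIF value: CAD 205298.09; import duty: CAD 13754.97

CIF = FOB price + freight + insurance
CIF = 203368.73 + 1683.86 + 245.50 = 205298.09
Import duty = 205298.09 × 6.7% = 13754.97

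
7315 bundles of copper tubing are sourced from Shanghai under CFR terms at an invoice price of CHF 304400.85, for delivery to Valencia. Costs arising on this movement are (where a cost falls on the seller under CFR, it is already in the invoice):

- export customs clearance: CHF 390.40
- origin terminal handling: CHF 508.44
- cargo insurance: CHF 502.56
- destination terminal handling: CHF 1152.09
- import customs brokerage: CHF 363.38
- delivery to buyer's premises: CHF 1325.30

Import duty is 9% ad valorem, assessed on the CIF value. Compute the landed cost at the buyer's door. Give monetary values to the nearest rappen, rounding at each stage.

CFR: the seller pays costs through ocean freight to the destination port, but not insurance.
Already in the invoice (seller's account under CFR): export clearance, origin terminal — exclude.
CIF value = CFR price + insurance = 304400.85 + 502.56 = 304903.41
Import duty = 304903.41 × 9% = 27441.31
Buyer bears: insurance 502.56 + destination terminal 1152.09 + brokerage 363.38 + delivery 1325.30 + duty 27441.31 = 30784.64
Landed cost = invoice 304400.85 + 30784.64 = 335185.49

Total landed cost: CHF 335185.49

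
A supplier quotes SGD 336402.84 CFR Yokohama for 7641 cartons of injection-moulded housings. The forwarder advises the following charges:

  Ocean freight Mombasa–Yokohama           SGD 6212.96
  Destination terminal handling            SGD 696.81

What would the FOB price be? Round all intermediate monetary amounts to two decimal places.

FOB price: SGD 330189.88

Not relevant to the conversion: destination terminal — on the buyer under both terms; not part of either seller's price.
From CFR to FOB, the seller no longer bears: freight.
FOB price = 336402.84 − 6212.96 = 330189.88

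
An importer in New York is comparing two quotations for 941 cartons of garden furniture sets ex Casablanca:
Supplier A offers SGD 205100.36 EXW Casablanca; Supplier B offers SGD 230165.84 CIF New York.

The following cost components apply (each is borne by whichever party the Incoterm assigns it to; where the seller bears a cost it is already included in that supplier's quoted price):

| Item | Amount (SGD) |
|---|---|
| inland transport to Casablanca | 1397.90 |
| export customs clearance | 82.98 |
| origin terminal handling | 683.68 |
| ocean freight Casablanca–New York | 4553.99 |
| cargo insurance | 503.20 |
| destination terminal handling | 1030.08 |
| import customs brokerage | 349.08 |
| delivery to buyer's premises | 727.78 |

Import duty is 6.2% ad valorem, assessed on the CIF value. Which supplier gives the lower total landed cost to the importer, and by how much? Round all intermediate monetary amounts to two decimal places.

Supplier A is cheaper by SGD 18950.04

Supplier A (EXW):
CIF value = EXW price + inland to port + export clearance + origin terminal + freight + insurance = 205100.36 + 1397.90 + 82.98 + 683.68 + 4553.99 + 503.20 = 212322.11
Import duty = 212322.11 × 6.2% = 13163.97
Buyer bears (A): 1397.90 + 82.98 + 683.68 + 4553.99 + 503.20 + 1030.08 + 349.08 + 727.78 = 9328.69
Landed cost (A) = invoice 205100.36 + 9328.69 + duty 13163.97 = 227593.02
Supplier B (CIF):
The CIF price already equals the CIF value: 230165.84
Import duty = 230165.84 × 6.2% = 14270.28
Buyer bears (B): 1030.08 + 349.08 + 727.78 = 2106.94
Landed cost (B) = invoice 230165.84 + 2106.94 + duty 14270.28 = 246543.06
Difference = |227593.02 − 246543.06| = 18950.04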